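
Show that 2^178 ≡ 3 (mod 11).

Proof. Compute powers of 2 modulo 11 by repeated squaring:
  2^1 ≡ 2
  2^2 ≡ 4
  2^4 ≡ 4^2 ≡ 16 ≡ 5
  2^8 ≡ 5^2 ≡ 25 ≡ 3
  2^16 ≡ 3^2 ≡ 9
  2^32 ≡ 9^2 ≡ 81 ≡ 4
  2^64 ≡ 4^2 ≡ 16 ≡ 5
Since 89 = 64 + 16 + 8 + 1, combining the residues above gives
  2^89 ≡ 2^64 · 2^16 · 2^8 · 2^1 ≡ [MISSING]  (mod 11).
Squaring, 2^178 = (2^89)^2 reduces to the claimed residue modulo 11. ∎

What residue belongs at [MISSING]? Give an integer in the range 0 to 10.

2^64 · 2^16 · 2^8 · 2^1 ≡ 5 · 9 · 3 · 2 = 270.
270 mod 11 = 6, so 2^89 ≡ 6 (mod 11).

6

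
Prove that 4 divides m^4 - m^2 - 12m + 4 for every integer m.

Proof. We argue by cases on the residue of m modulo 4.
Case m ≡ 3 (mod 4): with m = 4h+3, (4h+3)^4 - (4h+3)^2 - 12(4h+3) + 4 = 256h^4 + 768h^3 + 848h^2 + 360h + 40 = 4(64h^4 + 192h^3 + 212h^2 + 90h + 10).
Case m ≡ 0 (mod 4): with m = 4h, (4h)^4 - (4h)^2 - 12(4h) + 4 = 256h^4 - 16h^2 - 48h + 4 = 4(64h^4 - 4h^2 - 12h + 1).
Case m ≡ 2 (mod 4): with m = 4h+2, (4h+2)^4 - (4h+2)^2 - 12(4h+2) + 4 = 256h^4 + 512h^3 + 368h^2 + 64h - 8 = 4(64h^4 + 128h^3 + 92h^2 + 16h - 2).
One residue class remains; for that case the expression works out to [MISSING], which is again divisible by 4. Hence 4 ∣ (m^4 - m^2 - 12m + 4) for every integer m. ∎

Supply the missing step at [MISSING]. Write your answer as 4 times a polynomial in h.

4(64h^4 + 64h^3 + 20h^2 - 10h - 2)

Only m ≡ 1 (mod 4) is unaccounted for. Put m = 4h+1:
(4h+1)^4 - (4h+1)^2 - 12(4h+1) + 4 expands to 256h^4 + 256h^3 + 80h^2 - 40h - 8,
and factoring out 4 leaves 4(64h^4 + 64h^3 + 20h^2 - 10h - 2).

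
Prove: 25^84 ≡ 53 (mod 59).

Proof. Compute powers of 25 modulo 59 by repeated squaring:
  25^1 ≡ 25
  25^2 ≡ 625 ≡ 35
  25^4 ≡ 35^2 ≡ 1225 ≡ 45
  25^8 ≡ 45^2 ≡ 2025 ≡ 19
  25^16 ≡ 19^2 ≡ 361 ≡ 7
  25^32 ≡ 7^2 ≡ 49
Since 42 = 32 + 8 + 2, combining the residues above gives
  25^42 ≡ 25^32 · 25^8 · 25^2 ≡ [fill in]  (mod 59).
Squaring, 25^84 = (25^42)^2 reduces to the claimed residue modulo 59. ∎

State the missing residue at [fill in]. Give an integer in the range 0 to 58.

Multiply the listed residues: 49 · 19 · 35 = 931 → 32585.
Reducing modulo 59: 32585 = 552·59 + 17, so 25^42 ≡ 17.

17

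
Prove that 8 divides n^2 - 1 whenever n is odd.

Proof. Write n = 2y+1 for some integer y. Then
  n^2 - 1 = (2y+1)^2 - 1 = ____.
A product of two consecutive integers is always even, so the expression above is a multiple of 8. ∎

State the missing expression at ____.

(2y+1)^2 - 1 = 4y^2 + 4y + 1 - 1 = 4y^2 + 4y = 4y(y+1).
Since y and y+1 are consecutive, y(y+1) is even, and 4·(even) is a multiple of 8.

4y(y + 1)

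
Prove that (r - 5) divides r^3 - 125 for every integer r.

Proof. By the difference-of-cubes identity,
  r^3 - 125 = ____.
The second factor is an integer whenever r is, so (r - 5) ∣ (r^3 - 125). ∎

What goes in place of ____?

Polynomial division of r^3 - 125 by r - 5 leaves remainder 0 and quotient r^2 + 5r + 25.
Hence r^3 - 125 = (r - 5)(r^2 + 5r + 25).

(r - 5)(r^2 + 5r + 25)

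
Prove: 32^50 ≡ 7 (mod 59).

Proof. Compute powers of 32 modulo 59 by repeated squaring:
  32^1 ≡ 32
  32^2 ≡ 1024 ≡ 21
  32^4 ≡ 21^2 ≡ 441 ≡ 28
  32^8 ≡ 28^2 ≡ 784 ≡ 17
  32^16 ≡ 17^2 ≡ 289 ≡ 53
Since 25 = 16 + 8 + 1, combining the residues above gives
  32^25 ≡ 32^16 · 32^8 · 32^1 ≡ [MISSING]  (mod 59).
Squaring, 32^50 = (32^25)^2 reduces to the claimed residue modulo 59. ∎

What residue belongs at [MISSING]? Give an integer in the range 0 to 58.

40

Multiply the listed residues: 53 · 17 · 32 = 901 → 28832.
Reducing modulo 59: 28832 = 488·59 + 40, so 32^25 ≡ 40.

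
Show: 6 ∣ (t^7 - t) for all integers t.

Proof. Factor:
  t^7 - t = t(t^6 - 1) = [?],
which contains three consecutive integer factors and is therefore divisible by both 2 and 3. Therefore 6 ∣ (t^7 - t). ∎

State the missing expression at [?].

t^6 - 1 = (t^2 - 1)(t^4 + t^2 + 1), and t^2 - 1 = (t-1)(t+1).
So t(t^6 - 1) = (t - 1)t(t + 1)(t^4 + t^2 + 1).

(t - 1)t(t + 1)(t^4 + t^2 + 1)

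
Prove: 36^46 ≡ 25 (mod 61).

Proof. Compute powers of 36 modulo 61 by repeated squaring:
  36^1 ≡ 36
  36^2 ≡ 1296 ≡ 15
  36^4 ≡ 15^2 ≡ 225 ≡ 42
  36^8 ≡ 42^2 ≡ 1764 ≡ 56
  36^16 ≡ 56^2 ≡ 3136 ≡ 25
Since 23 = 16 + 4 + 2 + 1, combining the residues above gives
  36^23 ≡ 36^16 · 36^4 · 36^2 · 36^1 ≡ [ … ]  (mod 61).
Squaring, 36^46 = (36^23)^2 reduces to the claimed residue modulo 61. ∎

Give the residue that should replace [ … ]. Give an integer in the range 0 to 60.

Multiply the listed residues: 25 · 42 · 15 · 36 = 1050 → 15750 → 567000.
Reducing modulo 61: 567000 = 9295·61 + 5, so 36^23 ≡ 5.

5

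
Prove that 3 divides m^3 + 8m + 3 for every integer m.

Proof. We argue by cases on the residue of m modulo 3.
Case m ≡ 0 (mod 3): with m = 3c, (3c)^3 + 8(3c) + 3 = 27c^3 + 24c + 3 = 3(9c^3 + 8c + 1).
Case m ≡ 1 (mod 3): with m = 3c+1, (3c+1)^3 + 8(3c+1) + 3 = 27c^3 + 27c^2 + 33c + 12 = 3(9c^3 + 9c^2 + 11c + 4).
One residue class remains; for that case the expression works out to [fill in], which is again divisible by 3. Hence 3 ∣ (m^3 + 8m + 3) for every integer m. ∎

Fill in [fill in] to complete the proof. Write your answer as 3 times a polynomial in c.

Only m ≡ 2 (mod 3) is unaccounted for. Put m = 3c+2:
(3c+2)^3 + 8(3c+2) + 3 expands to 27c^3 + 54c^2 + 60c + 27,
and factoring out 3 leaves 3(9c^3 + 18c^2 + 20c + 9).

3(9c^3 + 18c^2 + 20c + 9)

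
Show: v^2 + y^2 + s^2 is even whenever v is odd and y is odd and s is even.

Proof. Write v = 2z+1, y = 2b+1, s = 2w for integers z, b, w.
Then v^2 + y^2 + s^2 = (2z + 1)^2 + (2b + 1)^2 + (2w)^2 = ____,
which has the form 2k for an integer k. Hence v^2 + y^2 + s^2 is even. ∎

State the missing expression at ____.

2(2b^2 + 2b + 2w^2 + 2z^2 + 2z + 1)

Expanding: (2z + 1)^2 + (2b + 1)^2 + (2w)^2 = 4b^2 + 4b + 4w^2 + 4z^2 + 4z + 2.
Every term is even; pulling out the factor of 2 gives 2(2b^2 + 2b + 2w^2 + 2z^2 + 2z + 1).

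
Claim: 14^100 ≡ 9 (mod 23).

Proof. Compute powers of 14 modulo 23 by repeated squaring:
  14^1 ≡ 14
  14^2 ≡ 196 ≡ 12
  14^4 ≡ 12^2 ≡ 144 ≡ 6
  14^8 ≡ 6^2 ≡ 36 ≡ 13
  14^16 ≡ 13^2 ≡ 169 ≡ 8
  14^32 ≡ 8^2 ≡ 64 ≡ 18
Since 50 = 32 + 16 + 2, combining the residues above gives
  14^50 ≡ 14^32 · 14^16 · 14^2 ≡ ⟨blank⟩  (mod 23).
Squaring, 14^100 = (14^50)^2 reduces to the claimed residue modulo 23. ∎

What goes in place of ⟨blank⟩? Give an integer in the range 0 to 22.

3

Multiply the listed residues: 18 · 8 · 12 = 144 → 1728.
Reducing modulo 23: 1728 = 75·23 + 3, so 14^50 ≡ 3.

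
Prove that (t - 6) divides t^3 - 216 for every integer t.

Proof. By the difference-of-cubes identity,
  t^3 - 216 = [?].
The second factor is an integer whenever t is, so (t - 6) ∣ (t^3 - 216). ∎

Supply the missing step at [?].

(t - 6)(t^2 + 6t + 36)

Polynomial division of t^3 - 216 by t - 6 leaves remainder 0 and quotient t^2 + 6t + 36.
Hence t^3 - 216 = (t - 6)(t^2 + 6t + 36).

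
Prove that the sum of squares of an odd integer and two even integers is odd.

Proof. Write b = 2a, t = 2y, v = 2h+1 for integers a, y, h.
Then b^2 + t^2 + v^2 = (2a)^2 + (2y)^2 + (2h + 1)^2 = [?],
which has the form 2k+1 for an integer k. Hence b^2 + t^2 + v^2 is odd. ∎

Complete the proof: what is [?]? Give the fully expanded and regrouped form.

(2a)^2 + (2y)^2 + (2h + 1)^2 = 4a^2 + 4h^2 + 4h + 4y^2 + 1
= 2(2a^2 + 2h^2 + 2h + 2y^2) + 1.
Since 2a^2 + 2h^2 + 2h + 2y^2 is an integer, the sum of squares is of the form 2k+1 for an integer k.

2(2a^2 + 2h^2 + 2h + 2y^2) + 1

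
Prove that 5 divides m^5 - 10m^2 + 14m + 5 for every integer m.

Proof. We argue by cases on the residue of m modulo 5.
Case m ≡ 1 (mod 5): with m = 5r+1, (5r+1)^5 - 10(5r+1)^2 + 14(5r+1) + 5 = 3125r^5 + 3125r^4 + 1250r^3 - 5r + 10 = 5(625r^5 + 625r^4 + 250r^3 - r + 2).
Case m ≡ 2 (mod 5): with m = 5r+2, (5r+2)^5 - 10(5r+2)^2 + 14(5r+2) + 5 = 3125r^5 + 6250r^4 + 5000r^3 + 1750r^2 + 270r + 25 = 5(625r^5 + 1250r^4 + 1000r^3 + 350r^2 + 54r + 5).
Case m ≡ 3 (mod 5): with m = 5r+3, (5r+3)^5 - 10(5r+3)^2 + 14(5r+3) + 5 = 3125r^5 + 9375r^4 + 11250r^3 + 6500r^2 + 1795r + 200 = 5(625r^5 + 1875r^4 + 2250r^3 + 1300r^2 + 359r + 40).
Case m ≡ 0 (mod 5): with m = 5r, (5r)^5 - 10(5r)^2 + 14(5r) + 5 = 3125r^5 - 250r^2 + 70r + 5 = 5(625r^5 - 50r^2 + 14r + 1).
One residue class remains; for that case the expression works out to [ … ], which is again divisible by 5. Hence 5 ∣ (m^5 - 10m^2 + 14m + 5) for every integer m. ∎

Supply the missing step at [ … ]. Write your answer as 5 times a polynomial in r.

5(625r^5 + 2500r^4 + 4000r^3 + 3150r^2 + 1214r + 185)

Only m ≡ 4 (mod 5) is unaccounted for. Put m = 5r+4:
(5r+4)^5 - 10(5r+4)^2 + 14(5r+4) + 5 expands to 3125r^5 + 12500r^4 + 20000r^3 + 15750r^2 + 6070r + 925,
and factoring out 5 leaves 5(625r^5 + 2500r^4 + 4000r^3 + 3150r^2 + 1214r + 185).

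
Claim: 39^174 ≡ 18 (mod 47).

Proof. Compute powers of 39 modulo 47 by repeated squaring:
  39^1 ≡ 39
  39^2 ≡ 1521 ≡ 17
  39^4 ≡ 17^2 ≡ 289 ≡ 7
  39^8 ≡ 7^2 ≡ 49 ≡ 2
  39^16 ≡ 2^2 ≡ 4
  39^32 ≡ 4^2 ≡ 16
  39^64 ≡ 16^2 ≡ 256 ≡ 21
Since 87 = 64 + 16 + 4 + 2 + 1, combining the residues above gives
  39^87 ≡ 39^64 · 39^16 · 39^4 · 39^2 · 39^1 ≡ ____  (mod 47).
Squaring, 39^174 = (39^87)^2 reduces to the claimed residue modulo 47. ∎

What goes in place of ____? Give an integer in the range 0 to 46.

39^64 · 39^16 · 39^4 · 39^2 · 39^1 ≡ 21 · 4 · 7 · 17 · 39 = 389844.
389844 mod 47 = 26, so 39^87 ≡ 26 (mod 47).

26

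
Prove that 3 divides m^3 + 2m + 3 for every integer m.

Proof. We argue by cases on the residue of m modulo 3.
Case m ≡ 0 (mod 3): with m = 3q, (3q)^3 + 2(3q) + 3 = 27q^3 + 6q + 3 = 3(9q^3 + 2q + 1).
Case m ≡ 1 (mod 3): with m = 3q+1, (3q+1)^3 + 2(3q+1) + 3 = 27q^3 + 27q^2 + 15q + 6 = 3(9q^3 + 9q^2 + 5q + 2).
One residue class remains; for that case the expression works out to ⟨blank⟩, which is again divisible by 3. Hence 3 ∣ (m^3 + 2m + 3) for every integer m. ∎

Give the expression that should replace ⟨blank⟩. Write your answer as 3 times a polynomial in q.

3(9q^3 + 18q^2 + 14q + 5)

The residues treated are {0, 1}, so the missing case is m ≡ 2 (mod 3); write m = 3q+2.
Then (3q+2)^3 + 2(3q+2) + 3 = 27q^3 + 54q^2 + 42q + 15 = 3(9q^3 + 18q^2 + 14q + 5).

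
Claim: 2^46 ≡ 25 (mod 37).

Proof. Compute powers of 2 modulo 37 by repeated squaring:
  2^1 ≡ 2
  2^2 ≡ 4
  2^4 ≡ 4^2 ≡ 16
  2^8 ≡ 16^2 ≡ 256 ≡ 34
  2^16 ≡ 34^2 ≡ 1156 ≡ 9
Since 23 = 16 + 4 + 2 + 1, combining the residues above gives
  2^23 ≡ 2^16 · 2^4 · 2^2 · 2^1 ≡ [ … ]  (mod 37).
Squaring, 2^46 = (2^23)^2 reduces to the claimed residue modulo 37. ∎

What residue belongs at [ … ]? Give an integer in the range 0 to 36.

5

2^16 · 2^4 · 2^2 · 2^1 ≡ 9 · 16 · 4 · 2 = 1152.
1152 mod 37 = 5, so 2^23 ≡ 5 (mod 37).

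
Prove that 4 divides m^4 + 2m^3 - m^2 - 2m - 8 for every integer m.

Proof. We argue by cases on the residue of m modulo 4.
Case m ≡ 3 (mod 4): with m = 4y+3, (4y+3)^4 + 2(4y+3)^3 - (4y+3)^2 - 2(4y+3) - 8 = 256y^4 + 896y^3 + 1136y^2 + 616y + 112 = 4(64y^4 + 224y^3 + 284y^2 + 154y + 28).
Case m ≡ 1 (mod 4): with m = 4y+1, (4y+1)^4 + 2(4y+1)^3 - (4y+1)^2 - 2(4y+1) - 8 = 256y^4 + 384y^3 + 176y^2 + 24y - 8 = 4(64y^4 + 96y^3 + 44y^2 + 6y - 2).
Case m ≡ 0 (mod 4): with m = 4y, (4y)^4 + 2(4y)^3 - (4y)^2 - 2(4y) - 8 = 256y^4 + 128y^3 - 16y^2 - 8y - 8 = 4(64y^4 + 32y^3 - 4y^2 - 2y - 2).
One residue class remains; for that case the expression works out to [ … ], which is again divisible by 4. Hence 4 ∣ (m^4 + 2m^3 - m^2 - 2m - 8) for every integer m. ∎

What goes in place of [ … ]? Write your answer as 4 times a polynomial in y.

4(64y^4 + 160y^3 + 140y^2 + 50y + 4)

Only m ≡ 2 (mod 4) is unaccounted for. Put m = 4y+2:
(4y+2)^4 + 2(4y+2)^3 - (4y+2)^2 - 2(4y+2) - 8 expands to 256y^4 + 640y^3 + 560y^2 + 200y + 16,
and factoring out 4 leaves 4(64y^4 + 160y^3 + 140y^2 + 50y + 4).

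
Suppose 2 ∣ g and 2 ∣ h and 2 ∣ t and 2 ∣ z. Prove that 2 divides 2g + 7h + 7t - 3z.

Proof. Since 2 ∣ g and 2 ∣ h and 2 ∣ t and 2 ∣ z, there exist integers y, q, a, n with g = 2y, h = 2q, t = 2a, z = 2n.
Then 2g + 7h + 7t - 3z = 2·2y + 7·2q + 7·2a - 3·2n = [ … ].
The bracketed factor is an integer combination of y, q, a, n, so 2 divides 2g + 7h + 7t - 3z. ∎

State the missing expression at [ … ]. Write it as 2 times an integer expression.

Each term has a factor of 2: 2·2y + 7·2q + 7·2a - 3·2n = 2·(7a - 3n + 7q + 2y).
Since 7a - 3n + 7q + 2y is an integer, 2 ∣ (2g + 7h + 7t - 3z).

2(7a - 3n + 7q + 2y)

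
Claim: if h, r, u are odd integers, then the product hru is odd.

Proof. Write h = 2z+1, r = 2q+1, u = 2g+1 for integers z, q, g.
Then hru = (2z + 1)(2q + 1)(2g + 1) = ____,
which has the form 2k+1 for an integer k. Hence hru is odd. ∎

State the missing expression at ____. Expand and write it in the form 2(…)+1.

2(4gqz + 2gq + 2gz + g + 2qz + q + z) + 1

Expanding: (2z + 1)(2q + 1)(2g + 1) = 8gqz + 4gq + 4gz + 2g + 4qz + 2q + 2z + 1.
Every term except the constant is even, so this is 2(4gqz + 2gq + 2gz + g + 2qz + q + z) + 1,
and 4gqz + 2gq + 2gz + g + 2qz + q + z ∈ ℤ gives the required form.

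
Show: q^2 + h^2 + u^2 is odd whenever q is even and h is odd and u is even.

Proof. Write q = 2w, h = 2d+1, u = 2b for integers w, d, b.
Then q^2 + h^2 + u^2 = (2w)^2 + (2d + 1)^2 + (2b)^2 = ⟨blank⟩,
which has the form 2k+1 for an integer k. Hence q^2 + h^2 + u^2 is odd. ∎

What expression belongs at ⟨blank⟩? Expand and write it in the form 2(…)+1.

2(2b^2 + 2d^2 + 2d + 2w^2) + 1

(2w)^2 + (2d + 1)^2 + (2b)^2 = 4b^2 + 4d^2 + 4d + 4w^2 + 1
= 2(2b^2 + 2d^2 + 2d + 2w^2) + 1.
Since 2b^2 + 2d^2 + 2d + 2w^2 is an integer, the sum of squares is of the form 2k+1 for an integer k.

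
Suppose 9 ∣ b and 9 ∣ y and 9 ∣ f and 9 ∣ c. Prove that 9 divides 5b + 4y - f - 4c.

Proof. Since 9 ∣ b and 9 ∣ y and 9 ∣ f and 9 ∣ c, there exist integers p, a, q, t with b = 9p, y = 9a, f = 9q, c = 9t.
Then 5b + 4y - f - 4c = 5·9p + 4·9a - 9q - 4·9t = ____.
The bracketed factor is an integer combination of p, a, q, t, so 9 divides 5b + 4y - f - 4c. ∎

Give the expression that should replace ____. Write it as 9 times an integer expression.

9(4a + 5p - q - 4t)

Pull the common 9 out of every term: 5·9p + 4·9a - 9q - 4·9t = 9(4a + 5p - q - 4t).
4a + 5p - q - 4t is an integer, which exhibits the divisibility.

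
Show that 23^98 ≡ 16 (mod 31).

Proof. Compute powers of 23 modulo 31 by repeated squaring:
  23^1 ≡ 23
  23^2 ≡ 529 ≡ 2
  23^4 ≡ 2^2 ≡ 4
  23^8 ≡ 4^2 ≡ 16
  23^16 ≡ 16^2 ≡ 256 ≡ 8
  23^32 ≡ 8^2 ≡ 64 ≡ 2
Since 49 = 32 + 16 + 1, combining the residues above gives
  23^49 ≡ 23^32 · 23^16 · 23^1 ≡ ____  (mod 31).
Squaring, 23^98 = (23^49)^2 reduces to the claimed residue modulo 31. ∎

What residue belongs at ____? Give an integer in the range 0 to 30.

27

Multiply the listed residues: 2 · 8 · 23 = 16 → 368.
Reducing modulo 31: 368 = 11·31 + 27, so 23^49 ≡ 27.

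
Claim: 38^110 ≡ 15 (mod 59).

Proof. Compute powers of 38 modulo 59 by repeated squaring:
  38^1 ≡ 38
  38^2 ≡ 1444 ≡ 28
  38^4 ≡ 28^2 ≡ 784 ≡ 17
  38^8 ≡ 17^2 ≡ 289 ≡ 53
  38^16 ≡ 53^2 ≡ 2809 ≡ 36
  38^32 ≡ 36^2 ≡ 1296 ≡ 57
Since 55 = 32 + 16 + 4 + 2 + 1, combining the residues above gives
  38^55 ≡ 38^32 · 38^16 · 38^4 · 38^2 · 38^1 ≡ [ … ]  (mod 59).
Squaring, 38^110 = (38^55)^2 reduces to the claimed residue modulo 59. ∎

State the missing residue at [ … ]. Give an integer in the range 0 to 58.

30

Multiply the listed residues: 57 · 36 · 17 · 28 · 38 = 2052 → 34884 → 976752 → 37116576.
Reducing modulo 59: 37116576 = 629094·59 + 30, so 38^55 ≡ 30.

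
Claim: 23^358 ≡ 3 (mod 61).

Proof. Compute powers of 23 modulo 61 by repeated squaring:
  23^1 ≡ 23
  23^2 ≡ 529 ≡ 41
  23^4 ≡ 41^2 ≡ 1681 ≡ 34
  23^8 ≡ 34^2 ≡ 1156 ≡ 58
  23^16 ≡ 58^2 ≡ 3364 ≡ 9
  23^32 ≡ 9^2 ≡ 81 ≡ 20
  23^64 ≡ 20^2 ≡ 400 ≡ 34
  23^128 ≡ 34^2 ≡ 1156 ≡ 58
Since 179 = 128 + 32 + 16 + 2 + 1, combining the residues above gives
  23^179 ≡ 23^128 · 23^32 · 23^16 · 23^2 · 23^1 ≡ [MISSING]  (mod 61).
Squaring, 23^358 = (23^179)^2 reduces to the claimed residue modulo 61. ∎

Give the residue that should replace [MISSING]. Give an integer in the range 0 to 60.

23^128 · 23^32 · 23^16 · 23^2 · 23^1 ≡ 58 · 20 · 9 · 41 · 23 = 9844920.
9844920 mod 61 = 8, so 23^179 ≡ 8 (mod 61).

8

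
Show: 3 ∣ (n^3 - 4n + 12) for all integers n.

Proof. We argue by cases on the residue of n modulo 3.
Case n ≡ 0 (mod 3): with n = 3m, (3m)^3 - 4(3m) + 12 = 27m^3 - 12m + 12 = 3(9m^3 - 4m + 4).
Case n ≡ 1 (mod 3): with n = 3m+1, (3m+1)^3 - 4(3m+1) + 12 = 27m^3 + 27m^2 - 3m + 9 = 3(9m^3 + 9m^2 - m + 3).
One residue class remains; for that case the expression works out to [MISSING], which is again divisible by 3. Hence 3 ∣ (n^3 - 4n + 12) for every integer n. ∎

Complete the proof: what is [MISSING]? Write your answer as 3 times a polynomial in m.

Only n ≡ 2 (mod 3) is unaccounted for. Put n = 3m+2:
(3m+2)^3 - 4(3m+2) + 12 expands to 27m^3 + 54m^2 + 24m + 12,
and factoring out 3 leaves 3(9m^3 + 18m^2 + 8m + 4).

3(9m^3 + 18m^2 + 8m + 4)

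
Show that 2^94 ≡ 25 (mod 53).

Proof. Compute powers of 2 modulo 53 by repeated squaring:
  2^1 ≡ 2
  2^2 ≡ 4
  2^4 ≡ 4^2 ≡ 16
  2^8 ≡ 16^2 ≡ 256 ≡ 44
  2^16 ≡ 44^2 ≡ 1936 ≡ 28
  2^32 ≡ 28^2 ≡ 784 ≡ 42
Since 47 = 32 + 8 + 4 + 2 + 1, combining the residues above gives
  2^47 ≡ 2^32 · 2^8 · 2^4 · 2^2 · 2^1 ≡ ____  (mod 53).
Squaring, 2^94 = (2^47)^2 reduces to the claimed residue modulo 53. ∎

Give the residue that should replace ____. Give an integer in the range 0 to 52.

2^32 · 2^8 · 2^4 · 2^2 · 2^1 ≡ 42 · 44 · 16 · 4 · 2 = 236544.
236544 mod 53 = 5, so 2^47 ≡ 5 (mod 53).

5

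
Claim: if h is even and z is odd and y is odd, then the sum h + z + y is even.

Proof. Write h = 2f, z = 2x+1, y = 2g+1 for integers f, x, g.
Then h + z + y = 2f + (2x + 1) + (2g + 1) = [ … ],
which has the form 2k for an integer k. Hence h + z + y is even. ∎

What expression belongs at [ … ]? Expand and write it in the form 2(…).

2f + (2x + 1) + (2g + 1) = 2f + 2g + 2x + 2
= 2(f + g + x + 1).
Since f + g + x + 1 is an integer, the sum is of the form 2k for an integer k.

2(f + g + x + 1)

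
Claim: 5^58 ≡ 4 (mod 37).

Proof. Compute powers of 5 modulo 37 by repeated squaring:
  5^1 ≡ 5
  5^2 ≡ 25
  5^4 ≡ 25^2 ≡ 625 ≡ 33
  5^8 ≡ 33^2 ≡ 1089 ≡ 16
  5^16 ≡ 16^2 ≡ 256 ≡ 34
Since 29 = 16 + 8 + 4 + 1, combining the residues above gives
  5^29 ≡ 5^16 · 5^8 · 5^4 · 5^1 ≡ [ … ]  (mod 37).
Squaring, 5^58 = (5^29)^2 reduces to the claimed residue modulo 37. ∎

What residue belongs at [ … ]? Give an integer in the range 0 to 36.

35

5^16 · 5^8 · 5^4 · 5^1 ≡ 34 · 16 · 33 · 5 = 89760.
89760 mod 37 = 35, so 5^29 ≡ 35 (mod 37).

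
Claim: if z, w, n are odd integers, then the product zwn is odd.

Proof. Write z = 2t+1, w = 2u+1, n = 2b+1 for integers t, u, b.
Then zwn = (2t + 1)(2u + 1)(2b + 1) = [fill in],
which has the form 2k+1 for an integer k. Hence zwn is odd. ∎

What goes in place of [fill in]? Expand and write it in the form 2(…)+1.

2(4btu + 2bt + 2bu + b + 2tu + t + u) + 1

Expanding: (2t + 1)(2u + 1)(2b + 1) = 8btu + 4bt + 4bu + 2b + 4tu + 2t + 2u + 1.
Every term except the constant is even, so this is 2(4btu + 2bt + 2bu + b + 2tu + t + u) + 1,
and 4btu + 2bt + 2bu + b + 2tu + t + u ∈ ℤ gives the required form.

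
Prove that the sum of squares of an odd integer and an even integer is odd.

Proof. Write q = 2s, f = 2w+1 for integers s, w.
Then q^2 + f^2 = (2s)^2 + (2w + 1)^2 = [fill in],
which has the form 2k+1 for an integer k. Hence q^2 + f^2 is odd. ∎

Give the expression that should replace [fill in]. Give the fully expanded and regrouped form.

2(2s^2 + 2w^2 + 2w) + 1

(2s)^2 + (2w + 1)^2 = 4s^2 + 4w^2 + 4w + 1
= 2(2s^2 + 2w^2 + 2w) + 1.
Since 2s^2 + 2w^2 + 2w is an integer, the sum of squares is of the form 2k+1 for an integer k.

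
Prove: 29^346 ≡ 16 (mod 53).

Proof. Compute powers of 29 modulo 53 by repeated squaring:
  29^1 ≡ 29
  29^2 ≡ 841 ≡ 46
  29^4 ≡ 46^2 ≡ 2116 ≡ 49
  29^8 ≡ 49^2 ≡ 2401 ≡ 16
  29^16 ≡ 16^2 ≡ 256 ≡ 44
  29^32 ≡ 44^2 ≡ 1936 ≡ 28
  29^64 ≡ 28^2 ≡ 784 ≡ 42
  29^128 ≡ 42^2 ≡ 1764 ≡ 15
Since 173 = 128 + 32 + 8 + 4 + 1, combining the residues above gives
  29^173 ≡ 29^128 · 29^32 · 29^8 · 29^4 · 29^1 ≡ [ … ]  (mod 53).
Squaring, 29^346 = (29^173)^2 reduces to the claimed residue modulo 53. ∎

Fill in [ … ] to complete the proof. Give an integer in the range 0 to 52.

4

29^128 · 29^32 · 29^8 · 29^4 · 29^1 ≡ 15 · 28 · 16 · 49 · 29 = 9549120.
9549120 mod 53 = 4, so 29^173 ≡ 4 (mod 53).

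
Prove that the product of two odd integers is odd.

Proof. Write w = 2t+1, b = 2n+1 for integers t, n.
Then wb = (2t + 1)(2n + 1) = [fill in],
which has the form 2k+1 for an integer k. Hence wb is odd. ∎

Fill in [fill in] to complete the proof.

2(2nt + n + t) + 1

(2t + 1)(2n + 1) = 4nt + 2n + 2t + 1
= 2(2nt + n + t) + 1.
Since 2nt + n + t is an integer, the product is of the form 2k+1 for an integer k.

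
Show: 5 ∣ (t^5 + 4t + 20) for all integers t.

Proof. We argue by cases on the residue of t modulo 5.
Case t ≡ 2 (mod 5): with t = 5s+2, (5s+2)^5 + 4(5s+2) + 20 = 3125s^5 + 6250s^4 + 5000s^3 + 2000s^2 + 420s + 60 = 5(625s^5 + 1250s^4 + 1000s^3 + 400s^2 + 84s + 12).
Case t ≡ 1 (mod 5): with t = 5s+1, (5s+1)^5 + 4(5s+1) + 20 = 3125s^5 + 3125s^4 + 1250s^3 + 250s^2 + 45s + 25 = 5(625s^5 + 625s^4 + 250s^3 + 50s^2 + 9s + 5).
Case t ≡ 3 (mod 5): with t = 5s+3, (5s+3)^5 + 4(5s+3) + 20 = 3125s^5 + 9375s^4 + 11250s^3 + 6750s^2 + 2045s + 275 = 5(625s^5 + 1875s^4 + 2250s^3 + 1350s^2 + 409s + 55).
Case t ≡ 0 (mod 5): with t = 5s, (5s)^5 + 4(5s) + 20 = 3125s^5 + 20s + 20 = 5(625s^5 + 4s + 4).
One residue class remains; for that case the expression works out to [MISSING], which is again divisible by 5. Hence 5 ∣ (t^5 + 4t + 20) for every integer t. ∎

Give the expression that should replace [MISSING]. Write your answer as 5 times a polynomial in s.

The residues treated are {2, 1, 3, 0}, so the missing case is t ≡ 4 (mod 5); write t = 5s+4.
Then (5s+4)^5 + 4(5s+4) + 20 = 3125s^5 + 12500s^4 + 20000s^3 + 16000s^2 + 6420s + 1060 = 5(625s^5 + 2500s^4 + 4000s^3 + 3200s^2 + 1284s + 212).

5(625s^5 + 2500s^4 + 4000s^3 + 3200s^2 + 1284s + 212)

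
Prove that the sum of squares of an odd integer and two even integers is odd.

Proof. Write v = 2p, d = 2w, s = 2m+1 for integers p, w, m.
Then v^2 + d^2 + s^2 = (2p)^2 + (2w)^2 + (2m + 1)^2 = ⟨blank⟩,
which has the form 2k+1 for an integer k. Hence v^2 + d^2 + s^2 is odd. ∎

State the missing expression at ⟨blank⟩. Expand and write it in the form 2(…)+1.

2(2m^2 + 2m + 2p^2 + 2w^2) + 1

(2p)^2 + (2w)^2 + (2m + 1)^2 = 4m^2 + 4m + 4p^2 + 4w^2 + 1
= 2(2m^2 + 2m + 2p^2 + 2w^2) + 1.
Since 2m^2 + 2m + 2p^2 + 2w^2 is an integer, the sum of squares is of the form 2k+1 for an integer k.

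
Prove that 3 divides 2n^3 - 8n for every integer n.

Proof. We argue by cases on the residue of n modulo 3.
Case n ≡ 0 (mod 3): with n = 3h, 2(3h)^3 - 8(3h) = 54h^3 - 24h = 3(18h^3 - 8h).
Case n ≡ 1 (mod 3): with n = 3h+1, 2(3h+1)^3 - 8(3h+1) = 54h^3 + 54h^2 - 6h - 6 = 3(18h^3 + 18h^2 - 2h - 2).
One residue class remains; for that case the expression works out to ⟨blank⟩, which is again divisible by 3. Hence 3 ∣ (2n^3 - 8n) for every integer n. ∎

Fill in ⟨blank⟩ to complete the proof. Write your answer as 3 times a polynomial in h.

The residues treated are {0, 1}, so the missing case is n ≡ 2 (mod 3); write n = 3h+2.
Then 2(3h+2)^3 - 8(3h+2) = 54h^3 + 108h^2 + 48h = 3(18h^3 + 36h^2 + 16h).

3(18h^3 + 36h^2 + 16h)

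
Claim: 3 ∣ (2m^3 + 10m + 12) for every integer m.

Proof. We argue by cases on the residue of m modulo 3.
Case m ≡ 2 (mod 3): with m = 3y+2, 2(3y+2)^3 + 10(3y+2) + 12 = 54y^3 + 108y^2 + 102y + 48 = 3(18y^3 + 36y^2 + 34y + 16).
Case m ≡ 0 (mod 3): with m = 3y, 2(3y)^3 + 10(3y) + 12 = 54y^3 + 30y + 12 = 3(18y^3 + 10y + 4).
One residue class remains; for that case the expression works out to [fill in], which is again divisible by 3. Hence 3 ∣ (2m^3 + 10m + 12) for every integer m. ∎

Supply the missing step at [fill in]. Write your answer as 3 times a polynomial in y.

3(18y^3 + 18y^2 + 16y + 8)

The residues treated are {2, 0}, so the missing case is m ≡ 1 (mod 3); write m = 3y+1.
Then 2(3y+1)^3 + 10(3y+1) + 12 = 54y^3 + 54y^2 + 48y + 24 = 3(18y^3 + 18y^2 + 16y + 8).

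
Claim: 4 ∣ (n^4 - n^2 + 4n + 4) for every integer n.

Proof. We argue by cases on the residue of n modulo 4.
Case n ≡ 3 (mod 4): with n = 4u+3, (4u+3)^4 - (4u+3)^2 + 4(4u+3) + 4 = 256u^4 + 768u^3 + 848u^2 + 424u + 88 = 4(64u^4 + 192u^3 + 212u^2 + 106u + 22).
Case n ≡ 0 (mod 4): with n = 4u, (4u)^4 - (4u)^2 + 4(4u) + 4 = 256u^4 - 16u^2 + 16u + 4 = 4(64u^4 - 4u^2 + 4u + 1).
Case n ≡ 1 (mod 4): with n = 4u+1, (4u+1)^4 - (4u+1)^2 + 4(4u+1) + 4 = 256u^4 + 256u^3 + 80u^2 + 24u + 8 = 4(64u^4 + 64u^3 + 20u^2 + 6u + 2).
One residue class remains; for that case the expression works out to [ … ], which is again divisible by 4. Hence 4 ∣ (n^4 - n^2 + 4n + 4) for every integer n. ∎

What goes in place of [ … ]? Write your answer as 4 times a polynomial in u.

Only n ≡ 2 (mod 4) is unaccounted for. Put n = 4u+2:
(4u+2)^4 - (4u+2)^2 + 4(4u+2) + 4 expands to 256u^4 + 512u^3 + 368u^2 + 128u + 24,
and factoring out 4 leaves 4(64u^4 + 128u^3 + 92u^2 + 32u + 6).

4(64u^4 + 128u^3 + 92u^2 + 32u + 6)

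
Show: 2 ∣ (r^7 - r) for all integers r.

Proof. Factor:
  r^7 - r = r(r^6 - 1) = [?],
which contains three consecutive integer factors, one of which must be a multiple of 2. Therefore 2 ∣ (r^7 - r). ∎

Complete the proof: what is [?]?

(r - 1)r(r + 1)(r^4 + r^2 + 1)

r^6 - 1 = (r^2 - 1)(r^4 + r^2 + 1), and r^2 - 1 = (r-1)(r+1).
So r(r^6 - 1) = (r - 1)r(r + 1)(r^4 + r^2 + 1).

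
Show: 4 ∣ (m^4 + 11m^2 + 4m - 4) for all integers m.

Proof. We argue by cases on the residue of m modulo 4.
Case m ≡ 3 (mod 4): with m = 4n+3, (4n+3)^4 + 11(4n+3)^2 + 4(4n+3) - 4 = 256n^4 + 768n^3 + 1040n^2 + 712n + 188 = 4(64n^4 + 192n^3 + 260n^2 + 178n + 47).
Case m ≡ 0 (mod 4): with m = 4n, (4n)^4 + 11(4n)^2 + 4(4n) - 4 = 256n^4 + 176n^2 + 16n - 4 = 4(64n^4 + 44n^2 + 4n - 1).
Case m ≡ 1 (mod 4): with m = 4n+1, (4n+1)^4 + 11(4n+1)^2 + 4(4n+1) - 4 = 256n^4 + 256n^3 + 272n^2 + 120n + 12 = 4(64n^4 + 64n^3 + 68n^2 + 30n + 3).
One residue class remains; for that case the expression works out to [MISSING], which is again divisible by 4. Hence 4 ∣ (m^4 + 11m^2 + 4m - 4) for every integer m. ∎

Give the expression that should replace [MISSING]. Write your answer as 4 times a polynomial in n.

Only m ≡ 2 (mod 4) is unaccounted for. Put m = 4n+2:
(4n+2)^4 + 11(4n+2)^2 + 4(4n+2) - 4 expands to 256n^4 + 512n^3 + 560n^2 + 320n + 64,
and factoring out 4 leaves 4(64n^4 + 128n^3 + 140n^2 + 80n + 16).

4(64n^4 + 128n^3 + 140n^2 + 80n + 16)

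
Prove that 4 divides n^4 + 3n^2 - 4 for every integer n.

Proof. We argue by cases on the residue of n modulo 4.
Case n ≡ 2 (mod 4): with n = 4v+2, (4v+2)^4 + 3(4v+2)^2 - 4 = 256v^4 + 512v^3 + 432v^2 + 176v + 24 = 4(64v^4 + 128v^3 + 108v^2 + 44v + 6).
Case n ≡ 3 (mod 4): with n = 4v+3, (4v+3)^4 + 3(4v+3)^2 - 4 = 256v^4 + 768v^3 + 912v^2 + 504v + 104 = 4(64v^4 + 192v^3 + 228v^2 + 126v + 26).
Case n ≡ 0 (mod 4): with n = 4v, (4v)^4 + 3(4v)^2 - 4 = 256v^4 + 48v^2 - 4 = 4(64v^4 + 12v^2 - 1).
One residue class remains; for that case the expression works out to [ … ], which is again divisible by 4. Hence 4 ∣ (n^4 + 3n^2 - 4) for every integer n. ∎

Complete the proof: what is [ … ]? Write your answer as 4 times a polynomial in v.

4(64v^4 + 64v^3 + 36v^2 + 10v)

The residues treated are {2, 3, 0}, so the missing case is n ≡ 1 (mod 4); write n = 4v+1.
Then (4v+1)^4 + 3(4v+1)^2 - 4 = 256v^4 + 256v^3 + 144v^2 + 40v = 4(64v^4 + 64v^3 + 36v^2 + 10v).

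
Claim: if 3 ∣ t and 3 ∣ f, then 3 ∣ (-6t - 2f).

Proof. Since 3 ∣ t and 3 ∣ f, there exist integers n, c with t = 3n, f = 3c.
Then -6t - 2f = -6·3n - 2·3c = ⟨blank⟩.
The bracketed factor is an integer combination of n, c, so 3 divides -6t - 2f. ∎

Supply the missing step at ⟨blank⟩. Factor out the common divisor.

3(-2c - 6n)

Each term has a factor of 3: -6·3n - 2·3c = 3·(-2c - 6n).
Since -2c - 6n is an integer, 3 ∣ (-6t - 2f).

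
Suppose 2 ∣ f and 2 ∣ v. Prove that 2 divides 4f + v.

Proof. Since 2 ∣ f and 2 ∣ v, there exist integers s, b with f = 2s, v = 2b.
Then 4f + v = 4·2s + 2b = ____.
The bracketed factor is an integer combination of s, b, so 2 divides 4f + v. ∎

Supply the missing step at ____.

Each term has a factor of 2: 4·2s + 2b = 2·(b + 4s).
Since b + 4s is an integer, 2 ∣ (4f + v).

2(b + 4s)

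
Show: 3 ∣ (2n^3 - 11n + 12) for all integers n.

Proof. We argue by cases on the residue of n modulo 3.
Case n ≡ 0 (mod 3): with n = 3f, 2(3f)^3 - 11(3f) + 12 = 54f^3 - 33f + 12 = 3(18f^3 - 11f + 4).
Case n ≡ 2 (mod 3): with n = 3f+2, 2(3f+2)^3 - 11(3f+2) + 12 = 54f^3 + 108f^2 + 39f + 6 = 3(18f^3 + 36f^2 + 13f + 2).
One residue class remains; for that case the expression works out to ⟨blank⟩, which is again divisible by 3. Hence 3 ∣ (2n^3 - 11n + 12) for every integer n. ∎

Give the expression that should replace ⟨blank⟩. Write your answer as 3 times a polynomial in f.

3(18f^3 + 18f^2 - 5f + 1)

Only n ≡ 1 (mod 3) is unaccounted for. Put n = 3f+1:
2(3f+1)^3 - 11(3f+1) + 12 expands to 54f^3 + 54f^2 - 15f + 3,
and factoring out 3 leaves 3(18f^3 + 18f^2 - 5f + 1).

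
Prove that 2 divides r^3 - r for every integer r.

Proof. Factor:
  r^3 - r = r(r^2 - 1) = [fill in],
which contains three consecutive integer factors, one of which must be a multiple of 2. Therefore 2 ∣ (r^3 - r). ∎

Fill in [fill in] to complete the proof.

(r - 1)r(r + 1)

r(r^2 - 1) = r(r - 1)(r + 1) = (r - 1)r(r + 1).
These three factors are consecutive integers, so their product is divisible by 2.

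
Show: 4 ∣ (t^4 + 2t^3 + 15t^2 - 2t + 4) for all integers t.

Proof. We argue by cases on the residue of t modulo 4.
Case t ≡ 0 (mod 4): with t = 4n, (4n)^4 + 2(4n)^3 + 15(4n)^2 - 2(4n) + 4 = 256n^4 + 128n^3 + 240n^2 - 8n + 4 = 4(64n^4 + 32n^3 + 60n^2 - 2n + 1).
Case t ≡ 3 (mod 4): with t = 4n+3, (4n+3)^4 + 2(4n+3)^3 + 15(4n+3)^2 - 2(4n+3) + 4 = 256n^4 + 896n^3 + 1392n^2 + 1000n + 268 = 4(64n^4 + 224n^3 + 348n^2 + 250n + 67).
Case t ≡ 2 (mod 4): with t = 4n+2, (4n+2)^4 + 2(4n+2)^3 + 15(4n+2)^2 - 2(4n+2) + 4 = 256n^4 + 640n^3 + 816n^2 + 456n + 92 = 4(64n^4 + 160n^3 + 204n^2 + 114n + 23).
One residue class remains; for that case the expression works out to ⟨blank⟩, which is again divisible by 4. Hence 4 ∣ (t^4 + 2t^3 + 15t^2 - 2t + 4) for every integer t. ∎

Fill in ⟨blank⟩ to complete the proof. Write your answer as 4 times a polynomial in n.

The residues treated are {0, 3, 2}, so the missing case is t ≡ 1 (mod 4); write t = 4n+1.
Then (4n+1)^4 + 2(4n+1)^3 + 15(4n+1)^2 - 2(4n+1) + 4 = 256n^4 + 384n^3 + 432n^2 + 152n + 20 = 4(64n^4 + 96n^3 + 108n^2 + 38n + 5).

4(64n^4 + 96n^3 + 108n^2 + 38n + 5)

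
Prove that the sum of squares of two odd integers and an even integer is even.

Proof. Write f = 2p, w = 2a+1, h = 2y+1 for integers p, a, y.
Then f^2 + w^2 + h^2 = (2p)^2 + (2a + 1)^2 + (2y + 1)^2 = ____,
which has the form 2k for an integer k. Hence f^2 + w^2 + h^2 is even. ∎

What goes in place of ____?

Expanding: (2p)^2 + (2a + 1)^2 + (2y + 1)^2 = 4a^2 + 4a + 4p^2 + 4y^2 + 4y + 2.
Every term is even; pulling out the factor of 2 gives 2(2a^2 + 2a + 2p^2 + 2y^2 + 2y + 1).

2(2a^2 + 2a + 2p^2 + 2y^2 + 2y + 1)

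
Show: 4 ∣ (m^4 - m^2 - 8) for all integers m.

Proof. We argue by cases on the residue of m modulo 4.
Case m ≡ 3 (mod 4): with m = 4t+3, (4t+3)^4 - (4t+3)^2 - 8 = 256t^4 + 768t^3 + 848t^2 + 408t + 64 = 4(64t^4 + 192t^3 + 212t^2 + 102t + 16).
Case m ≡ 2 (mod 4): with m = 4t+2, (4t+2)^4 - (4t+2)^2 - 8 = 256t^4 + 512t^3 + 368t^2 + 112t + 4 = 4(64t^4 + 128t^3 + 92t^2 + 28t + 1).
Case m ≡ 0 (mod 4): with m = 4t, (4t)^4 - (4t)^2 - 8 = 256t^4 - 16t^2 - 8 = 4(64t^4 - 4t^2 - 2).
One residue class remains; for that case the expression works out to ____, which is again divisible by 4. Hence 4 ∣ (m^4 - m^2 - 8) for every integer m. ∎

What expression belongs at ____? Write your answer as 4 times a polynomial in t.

4(64t^4 + 64t^3 + 20t^2 + 2t - 2)

Only m ≡ 1 (mod 4) is unaccounted for. Put m = 4t+1:
(4t+1)^4 - (4t+1)^2 - 8 expands to 256t^4 + 256t^3 + 80t^2 + 8t - 8,
and factoring out 4 leaves 4(64t^4 + 64t^3 + 20t^2 + 2t - 2).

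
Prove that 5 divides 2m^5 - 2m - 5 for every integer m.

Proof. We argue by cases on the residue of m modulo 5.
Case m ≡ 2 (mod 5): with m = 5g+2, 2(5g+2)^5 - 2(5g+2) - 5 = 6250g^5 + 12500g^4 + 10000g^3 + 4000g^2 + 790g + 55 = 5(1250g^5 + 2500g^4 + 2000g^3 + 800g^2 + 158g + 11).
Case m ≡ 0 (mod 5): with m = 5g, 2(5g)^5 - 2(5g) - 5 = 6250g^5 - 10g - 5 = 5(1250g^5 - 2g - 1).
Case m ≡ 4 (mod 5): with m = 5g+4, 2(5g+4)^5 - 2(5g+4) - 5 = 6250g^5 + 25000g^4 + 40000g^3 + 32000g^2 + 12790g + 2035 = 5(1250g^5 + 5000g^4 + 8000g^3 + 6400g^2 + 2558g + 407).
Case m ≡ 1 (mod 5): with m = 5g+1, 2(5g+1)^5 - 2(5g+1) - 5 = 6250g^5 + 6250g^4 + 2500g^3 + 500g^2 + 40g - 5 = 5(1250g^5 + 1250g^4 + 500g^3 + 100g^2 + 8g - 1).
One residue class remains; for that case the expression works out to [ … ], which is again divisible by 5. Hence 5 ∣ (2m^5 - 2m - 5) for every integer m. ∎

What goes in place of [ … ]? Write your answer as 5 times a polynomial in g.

Only m ≡ 3 (mod 5) is unaccounted for. Put m = 5g+3:
2(5g+3)^5 - 2(5g+3) - 5 expands to 6250g^5 + 18750g^4 + 22500g^3 + 13500g^2 + 4040g + 475,
and factoring out 5 leaves 5(1250g^5 + 3750g^4 + 4500g^3 + 2700g^2 + 808g + 95).

5(1250g^5 + 3750g^4 + 4500g^3 + 2700g^2 + 808g + 95)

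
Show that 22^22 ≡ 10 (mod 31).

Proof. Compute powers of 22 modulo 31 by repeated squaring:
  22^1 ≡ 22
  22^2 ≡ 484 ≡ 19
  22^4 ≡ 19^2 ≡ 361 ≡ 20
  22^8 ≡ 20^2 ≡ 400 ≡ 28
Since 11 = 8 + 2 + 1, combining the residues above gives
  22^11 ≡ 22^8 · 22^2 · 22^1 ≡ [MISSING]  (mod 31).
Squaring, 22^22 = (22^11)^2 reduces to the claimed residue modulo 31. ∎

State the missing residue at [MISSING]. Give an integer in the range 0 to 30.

22^8 · 22^2 · 22^1 ≡ 28 · 19 · 22 = 11704.
11704 mod 31 = 17, so 22^11 ≡ 17 (mod 31).

17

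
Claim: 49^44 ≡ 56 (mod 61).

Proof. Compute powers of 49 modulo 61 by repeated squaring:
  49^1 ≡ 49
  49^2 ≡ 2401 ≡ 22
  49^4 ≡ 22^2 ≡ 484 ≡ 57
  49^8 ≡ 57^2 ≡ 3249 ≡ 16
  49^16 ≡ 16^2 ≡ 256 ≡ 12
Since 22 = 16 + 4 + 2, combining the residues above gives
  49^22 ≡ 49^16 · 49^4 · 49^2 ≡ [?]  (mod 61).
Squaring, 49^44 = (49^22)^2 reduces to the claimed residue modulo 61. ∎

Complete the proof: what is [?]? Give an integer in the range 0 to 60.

49^16 · 49^4 · 49^2 ≡ 12 · 57 · 22 = 15048.
15048 mod 61 = 42, so 49^22 ≡ 42 (mod 61).

42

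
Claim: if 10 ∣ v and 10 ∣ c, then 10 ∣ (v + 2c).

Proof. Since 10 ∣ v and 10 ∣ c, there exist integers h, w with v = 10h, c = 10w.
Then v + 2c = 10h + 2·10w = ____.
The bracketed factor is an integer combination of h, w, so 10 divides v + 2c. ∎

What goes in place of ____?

Each term has a factor of 10: 10h + 2·10w = 10·(h + 2w).
Since h + 2w is an integer, 10 ∣ (v + 2c).

10(h + 2w)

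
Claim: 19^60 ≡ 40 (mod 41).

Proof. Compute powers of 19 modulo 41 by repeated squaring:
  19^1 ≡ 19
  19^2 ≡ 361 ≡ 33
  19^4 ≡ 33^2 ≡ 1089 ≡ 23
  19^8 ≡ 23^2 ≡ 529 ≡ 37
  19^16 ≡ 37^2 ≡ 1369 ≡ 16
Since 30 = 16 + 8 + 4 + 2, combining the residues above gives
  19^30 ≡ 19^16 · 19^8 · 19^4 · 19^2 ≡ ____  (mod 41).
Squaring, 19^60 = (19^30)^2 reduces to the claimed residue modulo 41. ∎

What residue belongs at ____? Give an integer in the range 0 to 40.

19^16 · 19^8 · 19^4 · 19^2 ≡ 16 · 37 · 23 · 33 = 449328.
449328 mod 41 = 9, so 19^30 ≡ 9 (mod 41).

9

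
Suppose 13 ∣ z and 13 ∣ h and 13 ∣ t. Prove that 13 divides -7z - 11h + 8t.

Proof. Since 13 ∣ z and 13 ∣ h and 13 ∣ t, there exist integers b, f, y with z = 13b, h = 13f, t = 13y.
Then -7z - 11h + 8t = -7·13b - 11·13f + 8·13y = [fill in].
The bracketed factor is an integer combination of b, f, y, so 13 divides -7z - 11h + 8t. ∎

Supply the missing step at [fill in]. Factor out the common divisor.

Each term has a factor of 13: -7·13b - 11·13f + 8·13y = 13·(-7b - 11f + 8y).
Since -7b - 11f + 8y is an integer, 13 ∣ (-7z - 11h + 8t).

13(-7b - 11f + 8y)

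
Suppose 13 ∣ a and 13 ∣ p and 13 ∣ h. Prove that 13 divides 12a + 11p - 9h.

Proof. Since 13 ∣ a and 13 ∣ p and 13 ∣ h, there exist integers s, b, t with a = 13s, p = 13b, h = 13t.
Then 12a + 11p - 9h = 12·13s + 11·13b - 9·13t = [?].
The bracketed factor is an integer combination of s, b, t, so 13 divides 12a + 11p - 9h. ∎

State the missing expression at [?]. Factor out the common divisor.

Pull the common 13 out of every term: 12·13s + 11·13b - 9·13t = 13(11b + 12s - 9t).
11b + 12s - 9t is an integer, which exhibits the divisibility.

13(11b + 12s - 9t)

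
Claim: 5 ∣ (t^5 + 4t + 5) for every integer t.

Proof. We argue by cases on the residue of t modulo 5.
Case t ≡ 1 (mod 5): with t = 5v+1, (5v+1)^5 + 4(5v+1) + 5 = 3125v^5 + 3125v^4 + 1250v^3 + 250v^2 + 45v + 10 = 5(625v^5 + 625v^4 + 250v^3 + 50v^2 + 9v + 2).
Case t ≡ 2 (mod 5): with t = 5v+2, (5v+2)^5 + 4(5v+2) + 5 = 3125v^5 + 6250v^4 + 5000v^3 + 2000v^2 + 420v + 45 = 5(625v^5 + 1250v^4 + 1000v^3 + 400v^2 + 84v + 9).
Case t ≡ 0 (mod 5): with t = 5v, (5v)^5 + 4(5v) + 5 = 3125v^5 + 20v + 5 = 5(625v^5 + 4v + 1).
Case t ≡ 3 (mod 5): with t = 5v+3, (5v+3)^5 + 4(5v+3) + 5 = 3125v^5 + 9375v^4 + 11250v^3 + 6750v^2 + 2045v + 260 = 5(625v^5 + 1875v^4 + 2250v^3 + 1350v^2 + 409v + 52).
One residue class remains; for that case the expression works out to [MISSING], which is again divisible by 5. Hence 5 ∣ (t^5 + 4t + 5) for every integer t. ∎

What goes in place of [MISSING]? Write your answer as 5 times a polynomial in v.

5(625v^5 + 2500v^4 + 4000v^3 + 3200v^2 + 1284v + 209)

Only t ≡ 4 (mod 5) is unaccounted for. Put t = 5v+4:
(5v+4)^5 + 4(5v+4) + 5 expands to 3125v^5 + 12500v^4 + 20000v^3 + 16000v^2 + 6420v + 1045,
and factoring out 5 leaves 5(625v^5 + 2500v^4 + 4000v^3 + 3200v^2 + 1284v + 209).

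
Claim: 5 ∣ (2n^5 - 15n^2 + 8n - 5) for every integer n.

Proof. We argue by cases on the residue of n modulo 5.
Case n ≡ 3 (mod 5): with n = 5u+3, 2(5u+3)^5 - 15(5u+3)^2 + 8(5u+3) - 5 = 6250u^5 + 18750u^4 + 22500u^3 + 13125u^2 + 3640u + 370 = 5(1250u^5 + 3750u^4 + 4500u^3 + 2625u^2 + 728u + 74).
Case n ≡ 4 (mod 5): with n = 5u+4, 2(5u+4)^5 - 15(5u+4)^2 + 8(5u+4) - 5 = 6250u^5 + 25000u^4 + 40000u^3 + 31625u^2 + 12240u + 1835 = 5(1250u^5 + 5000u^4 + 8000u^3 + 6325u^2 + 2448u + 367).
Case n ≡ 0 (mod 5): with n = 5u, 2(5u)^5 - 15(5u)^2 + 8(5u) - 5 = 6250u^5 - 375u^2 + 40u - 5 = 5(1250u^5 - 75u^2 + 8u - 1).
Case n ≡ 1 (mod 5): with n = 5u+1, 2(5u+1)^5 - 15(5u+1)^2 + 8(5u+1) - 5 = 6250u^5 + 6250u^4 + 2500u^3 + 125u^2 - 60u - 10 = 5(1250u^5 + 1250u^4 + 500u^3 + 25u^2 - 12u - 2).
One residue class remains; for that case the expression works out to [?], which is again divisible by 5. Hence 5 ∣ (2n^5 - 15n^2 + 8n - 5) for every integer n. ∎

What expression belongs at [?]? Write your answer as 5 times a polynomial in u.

Only n ≡ 2 (mod 5) is unaccounted for. Put n = 5u+2:
2(5u+2)^5 - 15(5u+2)^2 + 8(5u+2) - 5 expands to 6250u^5 + 12500u^4 + 10000u^3 + 3625u^2 + 540u + 15,
and factoring out 5 leaves 5(1250u^5 + 2500u^4 + 2000u^3 + 725u^2 + 108u + 3).

5(1250u^5 + 2500u^4 + 2000u^3 + 725u^2 + 108u + 3)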